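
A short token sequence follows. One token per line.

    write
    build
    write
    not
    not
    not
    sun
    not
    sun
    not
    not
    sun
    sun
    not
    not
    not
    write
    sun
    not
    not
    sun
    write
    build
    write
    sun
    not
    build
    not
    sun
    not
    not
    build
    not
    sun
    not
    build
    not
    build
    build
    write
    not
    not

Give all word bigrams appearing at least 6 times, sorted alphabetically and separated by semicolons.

Bigram counts meeting the condition (at least 6 times):
  not not: 8
  not sun: 6
  sun not: 7

not not; not sun; sun not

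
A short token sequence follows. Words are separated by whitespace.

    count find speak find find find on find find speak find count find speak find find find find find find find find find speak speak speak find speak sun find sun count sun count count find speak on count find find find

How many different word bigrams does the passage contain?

42 tokens → 41 bigram windows in total.
Repeated bigrams (each contributes count−1 duplicates):
  find find: 13
  find speak: 6
  count find: 4
  speak find: 4
  speak speak: 2
  sun count: 2
25 duplicate windows → 41 − 25 = 16 distinct.

16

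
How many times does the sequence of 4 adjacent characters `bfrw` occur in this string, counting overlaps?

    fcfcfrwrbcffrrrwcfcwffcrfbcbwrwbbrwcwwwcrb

0

Sliding a length-4 window over the 42 characters (39 positions):
  (no match at any position)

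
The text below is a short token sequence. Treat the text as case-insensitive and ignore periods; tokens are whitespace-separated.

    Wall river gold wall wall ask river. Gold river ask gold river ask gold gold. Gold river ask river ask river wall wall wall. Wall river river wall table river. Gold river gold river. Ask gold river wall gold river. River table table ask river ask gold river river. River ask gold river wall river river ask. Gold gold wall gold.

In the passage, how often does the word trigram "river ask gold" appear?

6

Scanning the 59 overlapping trigram windows for "river ask gold":
  position 9–11: river ask gold
  position 12–14: river ask gold
  position 34–36: river ask gold
  position 45–47: river ask gold
  position 50–52: river ask gold
  position 56–58: river ask gold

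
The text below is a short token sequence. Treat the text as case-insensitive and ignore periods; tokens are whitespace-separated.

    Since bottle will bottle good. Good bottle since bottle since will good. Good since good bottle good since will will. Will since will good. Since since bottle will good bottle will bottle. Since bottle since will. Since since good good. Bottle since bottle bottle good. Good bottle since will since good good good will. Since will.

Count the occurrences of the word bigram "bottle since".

Scanning the 55 overlapping bigram windows for "bottle since":
  position 7–8: bottle since
  position 9–10: bottle since
  position 32–33: bottle since
  position 34–35: bottle since
  position 41–42: bottle since
  position 47–48: bottle since

6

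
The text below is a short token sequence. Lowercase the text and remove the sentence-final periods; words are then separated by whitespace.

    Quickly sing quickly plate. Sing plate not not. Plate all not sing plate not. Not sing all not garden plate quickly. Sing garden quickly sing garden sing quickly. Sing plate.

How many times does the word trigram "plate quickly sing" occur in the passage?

Scanning the 28 overlapping trigram windows for "plate quickly sing":
  position 20–22: plate quickly sing

1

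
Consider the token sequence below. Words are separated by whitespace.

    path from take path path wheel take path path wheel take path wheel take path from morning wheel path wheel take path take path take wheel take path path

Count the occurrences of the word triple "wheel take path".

5

Scanning the 27 overlapping trigram windows for "wheel take path":
  position 6–8: wheel take path
  position 10–12: wheel take path
  position 13–15: wheel take path
  position 20–22: wheel take path
  position 26–28: wheel take path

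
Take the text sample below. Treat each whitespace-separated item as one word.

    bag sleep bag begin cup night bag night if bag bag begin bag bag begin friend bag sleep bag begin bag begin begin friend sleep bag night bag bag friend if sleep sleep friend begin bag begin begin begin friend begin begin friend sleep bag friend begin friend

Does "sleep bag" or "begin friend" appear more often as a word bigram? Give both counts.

"sleep bag": 4 occurrences
"begin friend": 5 occurrences

"begin friend" (5 vs 4)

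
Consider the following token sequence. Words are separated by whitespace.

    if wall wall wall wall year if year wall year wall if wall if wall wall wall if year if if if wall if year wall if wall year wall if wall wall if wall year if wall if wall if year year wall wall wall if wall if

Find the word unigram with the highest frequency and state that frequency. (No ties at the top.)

"wall", 23 times

Unigram frequencies (highest first):
  wall: 23
  if: 17
  year: 9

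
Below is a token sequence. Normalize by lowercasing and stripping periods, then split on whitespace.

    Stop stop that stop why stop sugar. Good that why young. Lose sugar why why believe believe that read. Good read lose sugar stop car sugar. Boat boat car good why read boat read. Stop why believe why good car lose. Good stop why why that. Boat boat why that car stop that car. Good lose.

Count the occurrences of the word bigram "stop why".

3

Scanning the 55 overlapping bigram windows for "stop why":
  position 4–5: stop why
  position 35–36: stop why
  position 43–44: stop why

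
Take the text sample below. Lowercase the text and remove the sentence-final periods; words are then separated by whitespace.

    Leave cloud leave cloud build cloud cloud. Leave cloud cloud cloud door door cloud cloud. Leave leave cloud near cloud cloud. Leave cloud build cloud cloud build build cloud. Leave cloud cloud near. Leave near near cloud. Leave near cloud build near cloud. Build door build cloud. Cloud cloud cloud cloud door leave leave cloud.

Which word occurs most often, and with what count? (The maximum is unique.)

Unigram frequencies (highest first):
  cloud: 27
  leave: 11
  build: 7
  near: 6
  door: 4

"cloud", 27 times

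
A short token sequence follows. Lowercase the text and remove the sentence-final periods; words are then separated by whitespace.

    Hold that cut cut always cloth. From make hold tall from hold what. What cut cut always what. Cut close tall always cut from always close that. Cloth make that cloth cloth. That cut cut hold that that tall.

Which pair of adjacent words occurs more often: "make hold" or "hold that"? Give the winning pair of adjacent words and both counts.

"hold that" (2 vs 1)

"make hold": 1 occurrence
"hold that": 2 occurrences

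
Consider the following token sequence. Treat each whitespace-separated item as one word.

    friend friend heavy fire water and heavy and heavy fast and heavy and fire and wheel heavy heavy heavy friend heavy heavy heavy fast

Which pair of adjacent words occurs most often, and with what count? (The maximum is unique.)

"heavy heavy", 4 times

Bigram frequencies (highest first):
  heavy heavy: 4
  and heavy: 3
  friend heavy: 2
  heavy and: 2
  heavy fast: 2
  friend friend: 1
  … (9 more, each ≤ 1)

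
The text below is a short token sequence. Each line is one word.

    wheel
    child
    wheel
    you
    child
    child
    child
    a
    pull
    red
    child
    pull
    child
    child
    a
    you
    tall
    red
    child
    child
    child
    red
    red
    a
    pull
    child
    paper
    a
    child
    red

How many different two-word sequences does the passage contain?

20

30 tokens → 29 bigram windows in total.
Repeated bigrams (each contributes count−1 duplicates):
  child child: 5
  a pull: 2
  child a: 2
  child red: 2
  pull child: 2
  red child: 2
9 duplicate windows → 29 − 9 = 20 distinct.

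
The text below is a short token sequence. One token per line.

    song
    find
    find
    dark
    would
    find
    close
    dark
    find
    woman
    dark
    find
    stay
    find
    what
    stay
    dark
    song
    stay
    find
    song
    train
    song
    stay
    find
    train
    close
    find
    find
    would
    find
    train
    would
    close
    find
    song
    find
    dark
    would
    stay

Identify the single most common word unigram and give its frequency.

Unigram frequencies (highest first):
  find: 13
  song: 5
  dark: 5
  stay: 5
  would: 4
  close: 3
  … (3 more, each ≤ 3)

"find", 13 times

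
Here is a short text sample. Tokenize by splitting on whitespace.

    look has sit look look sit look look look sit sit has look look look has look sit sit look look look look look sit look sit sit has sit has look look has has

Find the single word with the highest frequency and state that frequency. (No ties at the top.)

"look", 18 times

Unigram frequencies (highest first):
  look: 18
  sit: 10
  has: 7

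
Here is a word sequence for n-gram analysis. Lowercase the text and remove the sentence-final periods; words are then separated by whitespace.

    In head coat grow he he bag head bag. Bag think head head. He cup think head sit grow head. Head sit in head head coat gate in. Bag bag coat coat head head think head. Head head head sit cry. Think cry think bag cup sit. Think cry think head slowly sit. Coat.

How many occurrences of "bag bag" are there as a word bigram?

Scanning the 53 overlapping bigram windows for "bag bag":
  position 9–10: bag bag
  position 29–30: bag bag

2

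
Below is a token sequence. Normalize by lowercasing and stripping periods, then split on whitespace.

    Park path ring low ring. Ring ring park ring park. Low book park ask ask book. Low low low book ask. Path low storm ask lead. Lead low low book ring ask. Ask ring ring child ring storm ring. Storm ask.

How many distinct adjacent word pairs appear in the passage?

30

41 tokens → 40 bigram windows in total.
Repeated bigrams (each contributes count−1 duplicates):
  low book: 3
  low low: 3
  ring ring: 3
  ask ask: 2
  ring park: 2
  ring storm: 2
  storm ask: 2
10 duplicate windows → 40 − 10 = 30 distinct.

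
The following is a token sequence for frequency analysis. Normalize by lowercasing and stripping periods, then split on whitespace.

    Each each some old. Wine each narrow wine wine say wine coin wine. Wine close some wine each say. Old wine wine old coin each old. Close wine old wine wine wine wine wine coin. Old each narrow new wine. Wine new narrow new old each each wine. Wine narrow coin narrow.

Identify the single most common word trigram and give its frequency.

"wine wine wine", 3 times

Trigram frequencies (highest first):
  wine wine wine: 3
  old wine wine: 2
  each each some: 1
  each some old: 1
  some old wine: 1
  old wine each: 1
  … (41 more, each ≤ 1)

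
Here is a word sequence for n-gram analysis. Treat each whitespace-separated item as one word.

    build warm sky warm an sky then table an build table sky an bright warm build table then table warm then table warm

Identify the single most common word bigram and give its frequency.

"then table", 3 times

Bigram frequencies (highest first):
  then table: 3
  build table: 2
  table warm: 2
  build warm: 1
  warm sky: 1
  sky warm: 1
  … (12 more, each ≤ 1)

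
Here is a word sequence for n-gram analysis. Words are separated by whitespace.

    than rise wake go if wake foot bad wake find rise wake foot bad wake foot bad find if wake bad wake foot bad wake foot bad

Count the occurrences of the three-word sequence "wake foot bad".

Scanning the 25 overlapping trigram windows for "wake foot bad":
  position 6–8: wake foot bad
  position 12–14: wake foot bad
  position 15–17: wake foot bad
  position 22–24: wake foot bad
  position 25–27: wake foot bad

5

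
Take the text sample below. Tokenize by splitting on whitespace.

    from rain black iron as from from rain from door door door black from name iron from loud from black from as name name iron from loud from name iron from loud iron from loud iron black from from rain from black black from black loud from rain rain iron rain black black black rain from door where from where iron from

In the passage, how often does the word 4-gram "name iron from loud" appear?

3

Scanning the 59 overlapping 4-gram windows for "name iron from loud":
  position 15–18: name iron from loud
  position 24–27: name iron from loud
  position 29–32: name iron from loud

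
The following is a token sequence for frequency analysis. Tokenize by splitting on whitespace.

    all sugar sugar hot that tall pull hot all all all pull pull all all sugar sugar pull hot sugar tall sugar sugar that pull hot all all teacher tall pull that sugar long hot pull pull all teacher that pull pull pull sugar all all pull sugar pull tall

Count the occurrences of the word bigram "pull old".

Scanning the 49 overlapping bigram windows for "pull old":
  (none found)

0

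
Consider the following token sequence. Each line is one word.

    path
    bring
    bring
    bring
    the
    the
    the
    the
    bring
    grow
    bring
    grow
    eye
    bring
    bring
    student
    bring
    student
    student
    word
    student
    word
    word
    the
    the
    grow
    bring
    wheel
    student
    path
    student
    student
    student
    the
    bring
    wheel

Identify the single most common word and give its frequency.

Unigram frequencies (highest first):
  bring: 10
  student: 8
  the: 7
  grow: 3
  word: 3
  path: 2
  … (2 more, each ≤ 2)

"bring", 10 times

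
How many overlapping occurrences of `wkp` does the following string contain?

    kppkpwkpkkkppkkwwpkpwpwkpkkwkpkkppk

3

Sliding a length-3 window over the 35 characters (33 positions):
  position 6–8: wkp
  position 23–25: wkp
  position 28–30: wkp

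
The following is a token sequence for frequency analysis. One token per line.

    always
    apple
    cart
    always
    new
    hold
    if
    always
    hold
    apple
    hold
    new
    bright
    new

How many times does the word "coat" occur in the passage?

Scanning the 14 tokens for "coat":
  (none found)

0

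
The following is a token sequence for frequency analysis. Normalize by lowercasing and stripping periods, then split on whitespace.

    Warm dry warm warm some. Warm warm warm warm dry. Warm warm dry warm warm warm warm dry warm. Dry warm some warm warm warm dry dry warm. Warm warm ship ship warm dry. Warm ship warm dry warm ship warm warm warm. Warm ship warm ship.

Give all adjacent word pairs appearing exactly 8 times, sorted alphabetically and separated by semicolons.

Bigram counts meeting the condition (exactly 8 times):
  dry warm: 8
  warm dry: 8

dry warm; warm dry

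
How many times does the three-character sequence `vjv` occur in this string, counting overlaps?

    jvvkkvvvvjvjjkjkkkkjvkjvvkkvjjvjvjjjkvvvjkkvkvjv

3

Sliding a length-3 window over the 48 characters (46 positions):
  position 9–11: vjv
  position 31–33: vjv
  position 46–48: vjv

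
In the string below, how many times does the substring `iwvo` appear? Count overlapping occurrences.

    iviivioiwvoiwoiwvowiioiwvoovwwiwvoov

4

Sliding a length-4 window over the 36 characters (33 positions):
  position 8–11: iwvo
  position 15–18: iwvo
  position 23–26: iwvo
  position 31–34: iwvo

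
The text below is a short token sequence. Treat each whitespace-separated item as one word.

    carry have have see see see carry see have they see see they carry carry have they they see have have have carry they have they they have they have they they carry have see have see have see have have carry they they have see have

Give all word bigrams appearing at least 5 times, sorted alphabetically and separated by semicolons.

Bigram counts meeting the condition (at least 5 times):
  have see: 5
  have they: 5
  see have: 6

have see; have they; see have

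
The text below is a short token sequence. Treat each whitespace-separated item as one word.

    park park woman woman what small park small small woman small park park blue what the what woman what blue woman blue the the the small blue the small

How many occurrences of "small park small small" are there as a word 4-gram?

Scanning the 26 overlapping 4-gram windows for "small park small small":
  position 6–9: small park small small

1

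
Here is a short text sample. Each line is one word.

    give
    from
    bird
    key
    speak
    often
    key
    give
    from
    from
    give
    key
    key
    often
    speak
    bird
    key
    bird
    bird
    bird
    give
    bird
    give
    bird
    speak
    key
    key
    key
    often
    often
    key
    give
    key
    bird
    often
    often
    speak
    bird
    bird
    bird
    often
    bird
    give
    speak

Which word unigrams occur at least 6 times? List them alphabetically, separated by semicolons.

Unigram counts meeting the condition (at least 6 times):
  bird: 12
  give: 7
  key: 10
  often: 7

bird; give; key; often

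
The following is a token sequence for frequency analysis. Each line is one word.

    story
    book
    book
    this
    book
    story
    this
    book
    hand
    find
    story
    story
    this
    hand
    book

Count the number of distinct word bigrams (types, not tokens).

15 tokens → 14 bigram windows in total.
Repeated bigrams (each contributes count−1 duplicates):
  story this: 2
  this book: 2
2 duplicate windows → 14 − 2 = 12 distinct.

12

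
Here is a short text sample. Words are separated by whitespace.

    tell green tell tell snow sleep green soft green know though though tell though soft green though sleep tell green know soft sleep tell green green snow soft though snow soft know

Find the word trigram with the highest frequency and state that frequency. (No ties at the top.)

Trigram frequencies (highest first):
  sleep tell green: 2
  tell green tell: 1
  green tell tell: 1
  tell tell snow: 1
  tell snow sleep: 1
  snow sleep green: 1
  … (23 more, each ≤ 1)

"sleep tell green", 2 times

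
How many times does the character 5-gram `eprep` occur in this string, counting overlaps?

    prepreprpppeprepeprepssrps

3

Sliding a length-5 window over the 26 characters (22 positions):
  position 3–7: eprep
  position 12–16: eprep
  position 17–21: eprep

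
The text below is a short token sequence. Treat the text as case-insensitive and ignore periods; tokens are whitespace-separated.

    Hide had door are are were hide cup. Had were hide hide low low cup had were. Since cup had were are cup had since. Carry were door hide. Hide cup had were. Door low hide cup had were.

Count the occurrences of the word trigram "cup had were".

5

Scanning the 37 overlapping trigram windows for "cup had were":
  position 8–10: cup had were
  position 15–17: cup had were
  position 19–21: cup had were
  position 31–33: cup had were
  position 37–39: cup had were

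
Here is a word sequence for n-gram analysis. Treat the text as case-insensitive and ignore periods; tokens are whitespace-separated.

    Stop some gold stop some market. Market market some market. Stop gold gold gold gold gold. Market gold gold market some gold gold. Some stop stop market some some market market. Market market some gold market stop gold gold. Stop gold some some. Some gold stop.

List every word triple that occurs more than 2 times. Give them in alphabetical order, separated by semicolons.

gold gold gold; market market market

Trigram counts meeting the condition (more than 2 times):
  gold gold gold: 3
  market market market: 3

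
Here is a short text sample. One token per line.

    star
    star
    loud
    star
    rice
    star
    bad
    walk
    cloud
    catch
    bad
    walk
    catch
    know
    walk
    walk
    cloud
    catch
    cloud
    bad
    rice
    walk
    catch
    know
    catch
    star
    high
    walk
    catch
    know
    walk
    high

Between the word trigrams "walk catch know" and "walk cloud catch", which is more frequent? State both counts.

"walk catch know": 3 occurrences
"walk cloud catch": 2 occurrences

"walk catch know" (3 vs 2)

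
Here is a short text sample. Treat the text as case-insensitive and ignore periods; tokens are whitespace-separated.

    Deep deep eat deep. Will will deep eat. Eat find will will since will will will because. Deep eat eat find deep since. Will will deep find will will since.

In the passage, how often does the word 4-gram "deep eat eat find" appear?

2

Scanning the 27 overlapping 4-gram windows for "deep eat eat find":
  position 7–10: deep eat eat find
  position 18–21: deep eat eat find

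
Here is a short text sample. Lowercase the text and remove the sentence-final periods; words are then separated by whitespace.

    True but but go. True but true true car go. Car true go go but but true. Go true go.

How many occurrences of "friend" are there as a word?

0

Scanning the 20 tokens for "friend":
  (none found)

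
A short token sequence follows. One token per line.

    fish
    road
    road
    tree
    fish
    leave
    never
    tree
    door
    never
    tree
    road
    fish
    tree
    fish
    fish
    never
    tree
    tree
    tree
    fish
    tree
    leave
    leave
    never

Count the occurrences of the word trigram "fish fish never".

1

Scanning the 23 overlapping trigram windows for "fish fish never":
  position 15–17: fish fish never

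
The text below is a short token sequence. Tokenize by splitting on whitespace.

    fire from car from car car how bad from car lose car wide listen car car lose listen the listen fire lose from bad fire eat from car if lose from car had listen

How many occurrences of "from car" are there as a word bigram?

5

Scanning the 33 overlapping bigram windows for "from car":
  position 2–3: from car
  position 4–5: from car
  position 9–10: from car
  position 27–28: from car
  position 31–32: from car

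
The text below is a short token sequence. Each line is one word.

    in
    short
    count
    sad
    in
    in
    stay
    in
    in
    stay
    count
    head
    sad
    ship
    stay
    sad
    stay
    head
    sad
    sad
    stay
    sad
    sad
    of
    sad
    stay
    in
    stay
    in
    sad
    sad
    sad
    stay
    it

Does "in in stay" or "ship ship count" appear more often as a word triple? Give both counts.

"in in stay" (2 vs 0)

"in in stay": 2 occurrences
"ship ship count": 0 occurrences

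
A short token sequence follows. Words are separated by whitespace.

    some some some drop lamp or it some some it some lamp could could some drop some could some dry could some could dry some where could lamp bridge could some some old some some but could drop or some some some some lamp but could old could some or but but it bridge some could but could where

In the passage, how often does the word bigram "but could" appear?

3

Scanning the 58 overlapping bigram windows for "but could":
  position 36–37: but could
  position 45–46: but could
  position 57–58: but could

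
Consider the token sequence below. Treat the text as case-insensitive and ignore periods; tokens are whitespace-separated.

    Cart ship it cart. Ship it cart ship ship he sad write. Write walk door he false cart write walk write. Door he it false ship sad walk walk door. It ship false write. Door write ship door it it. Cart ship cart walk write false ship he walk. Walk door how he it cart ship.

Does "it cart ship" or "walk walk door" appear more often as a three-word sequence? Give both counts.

"it cart ship": 4 occurrences
"walk walk door": 2 occurrences

"it cart ship" (4 vs 2)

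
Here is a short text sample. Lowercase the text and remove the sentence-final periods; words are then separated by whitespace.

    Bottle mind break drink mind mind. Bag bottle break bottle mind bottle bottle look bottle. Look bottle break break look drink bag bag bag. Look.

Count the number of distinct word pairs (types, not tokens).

25 tokens → 24 bigram windows in total.
Repeated bigrams (each contributes count−1 duplicates):
  bag bag: 2
  bottle break: 2
  bottle look: 2
  bottle mind: 2
  look bottle: 2
5 duplicate windows → 24 − 5 = 19 distinct.

19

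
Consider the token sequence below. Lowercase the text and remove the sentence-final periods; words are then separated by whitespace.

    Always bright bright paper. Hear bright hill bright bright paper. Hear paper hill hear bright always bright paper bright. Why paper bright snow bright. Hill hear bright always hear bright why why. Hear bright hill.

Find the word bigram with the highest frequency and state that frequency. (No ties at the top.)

Bigram frequencies (highest first):
  hear bright: 5
  bright paper: 3
  bright hill: 3
  always bright: 2
  bright bright: 2
  paper hear: 2
  … (13 more, each ≤ 2)

"hear bright", 5 times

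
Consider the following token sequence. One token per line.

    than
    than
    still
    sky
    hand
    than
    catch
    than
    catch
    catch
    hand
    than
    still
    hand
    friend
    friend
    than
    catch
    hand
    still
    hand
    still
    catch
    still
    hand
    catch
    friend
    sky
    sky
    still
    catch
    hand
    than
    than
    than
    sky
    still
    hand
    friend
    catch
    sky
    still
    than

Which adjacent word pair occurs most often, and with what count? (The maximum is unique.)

Bigram frequencies (highest first):
  still hand: 4
  than than: 3
  hand than: 3
  than catch: 3
  catch hand: 3
  sky still: 3
  … (19 more, each ≤ 2)

"still hand", 4 times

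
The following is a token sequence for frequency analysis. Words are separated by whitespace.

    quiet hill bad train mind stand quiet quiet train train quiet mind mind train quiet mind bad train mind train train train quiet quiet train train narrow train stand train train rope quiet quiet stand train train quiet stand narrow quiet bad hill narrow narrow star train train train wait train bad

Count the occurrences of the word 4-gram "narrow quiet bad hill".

1

Scanning the 49 overlapping 4-gram windows for "narrow quiet bad hill":
  position 40–43: narrow quiet bad hill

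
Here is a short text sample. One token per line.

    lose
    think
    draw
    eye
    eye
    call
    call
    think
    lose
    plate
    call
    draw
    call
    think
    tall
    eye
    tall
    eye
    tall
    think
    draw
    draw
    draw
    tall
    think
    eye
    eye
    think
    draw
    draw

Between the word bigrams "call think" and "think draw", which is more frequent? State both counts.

"think draw" (3 vs 2)

"call think": 2 occurrences
"think draw": 3 occurrences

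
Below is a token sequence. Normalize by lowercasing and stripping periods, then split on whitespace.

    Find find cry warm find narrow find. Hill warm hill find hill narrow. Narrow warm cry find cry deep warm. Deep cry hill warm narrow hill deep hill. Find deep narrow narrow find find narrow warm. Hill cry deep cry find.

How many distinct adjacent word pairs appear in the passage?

41 tokens → 40 bigram windows in total.
Repeated bigrams (each contributes count−1 duplicates):
  cry deep: 2
  cry find: 2
  deep cry: 2
  find cry: 2
  find find: 2
  find hill: 2
  find narrow: 2
  hill find: 2
  … (5 more repeated)
13 duplicate windows → 40 − 13 = 27 distinct.

27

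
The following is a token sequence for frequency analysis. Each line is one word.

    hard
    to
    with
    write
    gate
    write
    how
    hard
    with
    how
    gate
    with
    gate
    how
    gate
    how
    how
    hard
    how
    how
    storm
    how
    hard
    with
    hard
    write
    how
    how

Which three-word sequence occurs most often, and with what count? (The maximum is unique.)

"how hard with", 2 times

Trigram frequencies (highest first):
  how hard with: 2
  hard to with: 1
  to with write: 1
  with write gate: 1
  write gate write: 1
  gate write how: 1
  … (19 more, each ≤ 1)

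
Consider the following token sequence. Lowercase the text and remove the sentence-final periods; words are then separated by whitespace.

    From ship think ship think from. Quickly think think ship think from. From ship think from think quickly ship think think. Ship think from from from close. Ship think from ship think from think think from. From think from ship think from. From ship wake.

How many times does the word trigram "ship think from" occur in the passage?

Scanning the 43 overlapping trigram windows for "ship think from":
  position 4–6: ship think from
  position 10–12: ship think from
  position 14–16: ship think from
  position 22–24: ship think from
  position 28–30: ship think from
  position 31–33: ship think from
  position 40–42: ship think from

7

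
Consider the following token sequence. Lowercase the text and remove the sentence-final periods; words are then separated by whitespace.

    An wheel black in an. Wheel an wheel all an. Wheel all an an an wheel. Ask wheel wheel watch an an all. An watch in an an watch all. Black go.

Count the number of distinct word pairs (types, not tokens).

19

32 tokens → 31 bigram windows in total.
Repeated bigrams (each contributes count−1 duplicates):
  an wheel: 5
  an an: 4
  all an: 3
  an watch: 2
  in an: 2
  wheel all: 2
12 duplicate windows → 31 − 12 = 19 distinct.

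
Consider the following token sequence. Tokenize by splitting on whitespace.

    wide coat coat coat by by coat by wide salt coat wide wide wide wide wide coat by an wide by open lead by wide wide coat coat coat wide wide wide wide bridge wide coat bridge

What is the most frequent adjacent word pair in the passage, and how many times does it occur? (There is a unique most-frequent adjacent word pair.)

Bigram frequencies (highest first):
  wide wide: 8
  wide coat: 4
  coat coat: 4
  coat by: 3
  by wide: 2
  coat wide: 2
  … (13 more, each ≤ 1)

"wide wide", 8 times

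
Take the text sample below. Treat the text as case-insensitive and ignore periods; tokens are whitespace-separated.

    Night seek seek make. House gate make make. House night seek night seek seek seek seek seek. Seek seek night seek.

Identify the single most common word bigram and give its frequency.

Bigram frequencies (highest first):
  seek seek: 7
  night seek: 4
  make house: 2
  seek night: 2
  seek make: 1
  house gate: 1
  … (3 more, each ≤ 1)

"seek seek", 7 times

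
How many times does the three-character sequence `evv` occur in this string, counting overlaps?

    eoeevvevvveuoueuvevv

3

Sliding a length-3 window over the 20 characters (18 positions):
  position 4–6: evv
  position 7–9: evv
  position 18–20: evv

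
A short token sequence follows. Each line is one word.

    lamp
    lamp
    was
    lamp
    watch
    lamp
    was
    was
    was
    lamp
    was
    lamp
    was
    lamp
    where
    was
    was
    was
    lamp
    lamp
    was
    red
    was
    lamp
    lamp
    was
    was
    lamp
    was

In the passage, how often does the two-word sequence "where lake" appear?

Scanning the 28 overlapping bigram windows for "where lake":
  (none found)

0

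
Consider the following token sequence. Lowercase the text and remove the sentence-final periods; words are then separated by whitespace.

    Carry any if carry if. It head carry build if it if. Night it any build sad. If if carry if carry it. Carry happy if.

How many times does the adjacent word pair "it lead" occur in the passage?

Scanning the 25 overlapping bigram windows for "it lead":
  (none found)

0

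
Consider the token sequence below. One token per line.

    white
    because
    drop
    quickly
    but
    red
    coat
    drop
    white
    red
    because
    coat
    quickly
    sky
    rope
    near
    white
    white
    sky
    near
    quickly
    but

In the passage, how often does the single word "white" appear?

4

Scanning the 22 tokens for "white":
  position 1: white
  position 9: white
  position 17: white
  position 18: white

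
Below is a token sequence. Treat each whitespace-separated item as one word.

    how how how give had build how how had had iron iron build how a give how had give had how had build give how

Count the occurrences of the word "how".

Scanning the 25 tokens for "how":
  position 1: how
  position 2: how
  position 3: how
  position 7: how
  position 8: how
  position 14: how
  position 17: how
  position 21: how
  position 25: how

9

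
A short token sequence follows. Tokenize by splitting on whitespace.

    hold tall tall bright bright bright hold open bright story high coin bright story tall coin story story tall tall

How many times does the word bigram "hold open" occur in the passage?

1

Scanning the 19 overlapping bigram windows for "hold open":
  position 7–8: hold open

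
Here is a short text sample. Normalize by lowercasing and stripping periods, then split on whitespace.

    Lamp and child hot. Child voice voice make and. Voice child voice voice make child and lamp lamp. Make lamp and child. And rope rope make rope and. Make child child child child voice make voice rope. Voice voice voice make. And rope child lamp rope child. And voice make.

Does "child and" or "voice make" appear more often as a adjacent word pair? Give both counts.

"voice make" (5 vs 3)

"child and": 3 occurrences
"voice make": 5 occurrences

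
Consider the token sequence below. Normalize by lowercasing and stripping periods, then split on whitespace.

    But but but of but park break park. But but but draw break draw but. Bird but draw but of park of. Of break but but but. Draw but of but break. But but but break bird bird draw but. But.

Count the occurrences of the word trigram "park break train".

0

Scanning the 39 overlapping trigram windows for "park break train":
  (none found)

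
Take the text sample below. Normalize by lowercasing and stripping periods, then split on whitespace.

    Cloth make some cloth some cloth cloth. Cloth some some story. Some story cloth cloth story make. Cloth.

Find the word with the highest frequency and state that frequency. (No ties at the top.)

"cloth", 8 times

Unigram frequencies (highest first):
  cloth: 8
  some: 5
  story: 3
  make: 2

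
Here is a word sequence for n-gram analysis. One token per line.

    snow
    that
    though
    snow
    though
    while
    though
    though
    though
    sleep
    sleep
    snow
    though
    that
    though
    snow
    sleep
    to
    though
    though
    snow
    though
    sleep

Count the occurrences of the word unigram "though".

10

Scanning the 23 tokens for "though":
  position 3: though
  position 5: though
  position 7: though
  position 8: though
  position 9: though
  position 13: though
  position 15: though
  position 19: though
  position 20: though
  position 22: though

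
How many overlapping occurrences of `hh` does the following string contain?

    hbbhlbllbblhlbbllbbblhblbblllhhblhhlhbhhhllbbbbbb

Sliding a length-2 window over the 49 characters (48 positions):
  position 30–31: hh
  position 34–35: hh
  position 39–40: hh
  position 40–41: hh

4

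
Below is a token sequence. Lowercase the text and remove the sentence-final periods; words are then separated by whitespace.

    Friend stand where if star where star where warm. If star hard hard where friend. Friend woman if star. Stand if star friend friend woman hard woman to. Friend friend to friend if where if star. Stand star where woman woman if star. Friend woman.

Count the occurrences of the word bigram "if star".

Scanning the 44 overlapping bigram windows for "if star":
  position 4–5: if star
  position 10–11: if star
  position 18–19: if star
  position 21–22: if star
  position 35–36: if star
  position 42–43: if star

6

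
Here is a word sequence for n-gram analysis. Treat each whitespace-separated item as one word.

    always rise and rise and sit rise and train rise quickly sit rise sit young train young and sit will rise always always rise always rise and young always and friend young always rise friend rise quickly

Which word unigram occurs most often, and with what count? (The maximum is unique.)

Unigram frequencies (highest first):
  rise: 10
  always: 6
  and: 6
  sit: 4
  young: 4
  train: 2
  … (3 more, each ≤ 2)

"rise", 10 times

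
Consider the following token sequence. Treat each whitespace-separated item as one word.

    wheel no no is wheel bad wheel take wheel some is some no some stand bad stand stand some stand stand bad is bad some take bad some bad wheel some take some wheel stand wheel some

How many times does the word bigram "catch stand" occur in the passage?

Scanning the 36 overlapping bigram windows for "catch stand":
  (none found)

0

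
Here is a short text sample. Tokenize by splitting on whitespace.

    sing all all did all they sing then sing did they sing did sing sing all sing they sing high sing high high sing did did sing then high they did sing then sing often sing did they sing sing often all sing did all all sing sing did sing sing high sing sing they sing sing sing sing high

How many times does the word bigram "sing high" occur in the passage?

4

Scanning the 59 overlapping bigram windows for "sing high":
  position 19–20: sing high
  position 21–22: sing high
  position 51–52: sing high
  position 59–60: sing high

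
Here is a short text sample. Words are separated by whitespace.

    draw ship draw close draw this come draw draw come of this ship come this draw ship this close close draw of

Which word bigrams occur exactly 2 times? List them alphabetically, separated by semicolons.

Bigram counts meeting the condition (exactly 2 times):
  close draw: 2
  draw ship: 2

close draw; draw ship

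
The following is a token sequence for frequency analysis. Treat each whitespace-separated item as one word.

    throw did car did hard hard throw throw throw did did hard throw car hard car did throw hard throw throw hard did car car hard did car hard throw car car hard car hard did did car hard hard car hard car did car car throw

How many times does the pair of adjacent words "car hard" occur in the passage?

Scanning the 46 overlapping bigram windows for "car hard":
  position 14–15: car hard
  position 25–26: car hard
  position 28–29: car hard
  position 32–33: car hard
  position 34–35: car hard
  position 38–39: car hard
  position 41–42: car hard

7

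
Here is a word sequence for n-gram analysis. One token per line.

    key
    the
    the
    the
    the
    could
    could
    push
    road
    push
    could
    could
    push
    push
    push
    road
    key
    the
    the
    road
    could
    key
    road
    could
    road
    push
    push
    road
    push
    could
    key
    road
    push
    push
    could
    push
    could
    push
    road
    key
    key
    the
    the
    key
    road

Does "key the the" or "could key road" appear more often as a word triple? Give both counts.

"key the the": 3 occurrences
"could key road": 2 occurrences

"key the the" (3 vs 2)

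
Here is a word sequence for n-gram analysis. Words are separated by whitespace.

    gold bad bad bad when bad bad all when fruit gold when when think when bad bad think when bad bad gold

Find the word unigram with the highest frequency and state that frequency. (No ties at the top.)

"bad", 9 times

Unigram frequencies (highest first):
  bad: 9
  when: 6
  gold: 3
  think: 2
  all: 1
  fruit: 1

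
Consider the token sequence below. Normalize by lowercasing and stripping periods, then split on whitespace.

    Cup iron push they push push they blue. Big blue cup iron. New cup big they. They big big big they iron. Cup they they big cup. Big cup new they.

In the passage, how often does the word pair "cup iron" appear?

Scanning the 30 overlapping bigram windows for "cup iron":
  position 1–2: cup iron
  position 11–12: cup iron

2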